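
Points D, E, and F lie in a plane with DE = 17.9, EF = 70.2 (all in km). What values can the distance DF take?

52.3 ≤ DF ≤ 88.1 km

By the triangle inequality, |17.9 − 70.2| ≤ DF ≤ 17.9 + 70.2.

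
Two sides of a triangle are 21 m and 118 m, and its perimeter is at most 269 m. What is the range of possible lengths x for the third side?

97 < x ≤ 130

Triangle inequality alone gives 97 < x < 139.
The perimeter condition gives x ≤ 269 − 21 − 118 = 130.
Intersecting the two: 97 < x ≤ 130.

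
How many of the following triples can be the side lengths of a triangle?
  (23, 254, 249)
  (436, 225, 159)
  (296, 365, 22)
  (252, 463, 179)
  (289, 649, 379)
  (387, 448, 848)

(23,249,254): 23+249 > 254 → valid
(159,225,436): 159+225 ≤ 436 → not valid
(22,296,365): 22+296 ≤ 365 → not valid
(179,252,463): 179+252 ≤ 463 → not valid
(289,379,649): 289+379 > 649 → valid
(387,448,848): 387+448 ≤ 848 → not valid
2 of the 6 triples form a triangle.

2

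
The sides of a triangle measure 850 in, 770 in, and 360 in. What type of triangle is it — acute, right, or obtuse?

Compare the square of the longest side to the sum of squares of the other two: 360² + 770² = 722500 = 850².

right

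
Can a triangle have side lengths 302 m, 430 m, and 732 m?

The two shorter sides sum to 732, exactly equal to the longest side 732.
That gives only a degenerate (flat) triangle — the inequality must be strict.

No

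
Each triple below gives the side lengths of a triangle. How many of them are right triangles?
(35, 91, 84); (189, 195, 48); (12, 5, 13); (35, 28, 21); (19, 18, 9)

4

(35,91,84): 35²+84² = 8281 = 91² → right
(189,195,48): 48²+189² = 38025 = 195² → right
(12,5,13): 5²+12² = 169 = 13² → right
(35,28,21): 21²+28² = 1225 = 35² → right
(19,18,9): 9²+18² = 405 > 361 = 19² → acute
4 of the 5 are right.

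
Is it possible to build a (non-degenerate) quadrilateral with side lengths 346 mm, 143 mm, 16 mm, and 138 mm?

No

For a quadrilateral, each side must be shorter than the sum of the others.
Here the longest side is 346, but the remaining 3 sides sum to only 297.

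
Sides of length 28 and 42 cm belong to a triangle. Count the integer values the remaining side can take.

The third side lies in the open interval (14, 70).
Integers from 15 to 69 inclusive: 69 − 15 + 1 = 55.

55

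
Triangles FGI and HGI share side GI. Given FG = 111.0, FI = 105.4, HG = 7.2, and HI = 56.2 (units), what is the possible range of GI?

49.0 < GI < 63.4

From triangle FGI: |111.0 − 105.4| < GI < 111.0 + 105.4, i.e. 5.6 < GI < 216.4.
From triangle HGI: 49.0 < GI < 63.4.
Both must hold, so GI lies in the intersection.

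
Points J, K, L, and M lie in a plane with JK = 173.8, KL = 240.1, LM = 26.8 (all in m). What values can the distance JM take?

39.5 ≤ JM ≤ 440.7 m

The maximum is all hops collinear in one direction: 173.8 + 240.1 + 26.8 = 440.7.
The longest hop is 240.1; the others sum to 200.6. Folding the others back against it leaves at least 240.1 − 200.6 = 39.5.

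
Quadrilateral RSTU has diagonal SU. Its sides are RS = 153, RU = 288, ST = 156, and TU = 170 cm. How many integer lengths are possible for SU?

190

From triangle RSU: 135 < SU < 441.
From triangle TSU: 14 < SU < 326.
Intersection: 135 < SU < 326, so integers 136 through 325: 190 values.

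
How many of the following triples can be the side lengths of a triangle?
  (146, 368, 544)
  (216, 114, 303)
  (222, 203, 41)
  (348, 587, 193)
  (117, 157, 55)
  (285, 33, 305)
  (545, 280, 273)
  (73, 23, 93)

6

(146,368,544): 146+368 ≤ 544 → not valid
(114,216,303): 114+216 > 303 → valid
(41,203,222): 41+203 > 222 → valid
(193,348,587): 193+348 ≤ 587 → not valid
(55,117,157): 55+117 > 157 → valid
(33,285,305): 33+285 > 305 → valid
(273,280,545): 273+280 > 545 → valid
(23,73,93): 23+73 > 93 → valid
6 of the 8 triples form a triangle.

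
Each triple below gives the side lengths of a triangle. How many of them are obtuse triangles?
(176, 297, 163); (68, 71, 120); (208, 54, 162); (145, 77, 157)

3

(176,297,163): 163²+176² = 57545 < 88209 = 297² → obtuse
(68,71,120): 68²+71² = 9665 < 14400 = 120² → obtuse
(208,54,162): 54²+162² = 29160 < 43264 = 208² → obtuse
(145,77,157): 77²+145² = 26954 > 24649 = 157² → acute
3 of the 4 are obtuse.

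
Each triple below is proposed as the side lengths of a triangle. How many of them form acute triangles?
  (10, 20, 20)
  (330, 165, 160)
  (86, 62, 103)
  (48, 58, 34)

3

(10,20,20): 10²+20² = 500 > 400 = 20² → acute
(330,165,160): 160+165 ≤ 330, not a triangle
(86,62,103): 62²+86² = 11240 > 10609 = 103² → acute
(48,58,34): 34²+48² = 3460 > 3364 = 58² → acute
3 of the 4 are acute.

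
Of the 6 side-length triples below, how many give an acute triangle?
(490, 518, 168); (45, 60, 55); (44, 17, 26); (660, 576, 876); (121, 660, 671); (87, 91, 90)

(490,518,168): 168²+490² = 268324 = 518² → right
(45,60,55): 45²+55² = 5050 > 3600 = 60² → acute
(44,17,26): 17+26 ≤ 44, not a triangle
(660,576,876): 576²+660² = 767376 = 876² → right
(121,660,671): 121²+660² = 450241 = 671² → right
(87,91,90): 87²+90² = 15669 > 8281 = 91² → acute
2 of the 6 are acute.

2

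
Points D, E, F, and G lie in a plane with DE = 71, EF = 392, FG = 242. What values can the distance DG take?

The maximum is all hops collinear in one direction: 71 + 392 + 242 = 705.
The longest hop is 392; the others sum to 313. Folding the others back against it leaves at least 392 − 313 = 79.

79 ≤ DG ≤ 705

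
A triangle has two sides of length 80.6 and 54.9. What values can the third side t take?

25.7 < t < 135.5

By the triangle inequality, t must be less than 80.6 + 54.9 = 135.5 and greater than |80.6 − 54.9| = 25.7.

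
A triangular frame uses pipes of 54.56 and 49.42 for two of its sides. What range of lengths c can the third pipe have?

5.14 < c < 103.98

By the triangle inequality, c must be less than 54.56 + 49.42 = 103.98 and greater than |54.56 − 49.42| = 5.14.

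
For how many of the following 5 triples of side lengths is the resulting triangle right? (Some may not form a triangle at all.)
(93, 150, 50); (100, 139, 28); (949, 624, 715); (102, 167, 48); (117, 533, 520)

(93,150,50): 50+93 ≤ 150, not a triangle
(100,139,28): 28+100 ≤ 139, not a triangle
(949,624,715): 624²+715² = 900601 = 949² → right
(102,167,48): 48+102 ≤ 167, not a triangle
(117,533,520): 117²+520² = 284089 = 533² → right
2 of the 5 are right.

2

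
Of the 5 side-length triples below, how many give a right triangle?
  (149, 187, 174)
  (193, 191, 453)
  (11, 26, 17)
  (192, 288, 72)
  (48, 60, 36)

(149,187,174): 149²+174² = 52477 > 34969 = 187² → acute
(193,191,453): 191+193 ≤ 453, not a triangle
(11,26,17): 11²+17² = 410 < 676 = 26² → obtuse
(192,288,72): 72+192 ≤ 288, not a triangle
(48,60,36): 36²+48² = 3600 = 60² → right
1 of the 5 is right.

1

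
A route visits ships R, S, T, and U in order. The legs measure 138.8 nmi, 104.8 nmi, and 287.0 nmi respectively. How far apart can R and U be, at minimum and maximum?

The maximum is all hops collinear in one direction: 138.8 + 104.8 + 287.0 = 530.6.
The longest hop is 287.0; the others sum to 243.6. Folding the others back against it leaves at least 287.0 − 243.6 = 43.4.

43.4 ≤ RU ≤ 530.6 nmi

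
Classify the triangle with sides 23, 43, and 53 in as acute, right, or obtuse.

Compare the square of the longest side to the sum of squares of the other two: 23² + 43² = 2378 < 2809 = 53².

obtuse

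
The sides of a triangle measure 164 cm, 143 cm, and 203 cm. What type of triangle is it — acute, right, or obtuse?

acute

Compare the square of the longest side to the sum of squares of the other two: 143² + 164² = 47345 > 41209 = 203².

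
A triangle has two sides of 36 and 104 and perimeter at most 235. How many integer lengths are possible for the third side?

Triangle inequality: 68 < x < 140. Perimeter ≤ 235 gives x ≤ 235 − 36 − 104 = 95.
So 68 < x ≤ 95; integers 69 through 95: 27 values.

27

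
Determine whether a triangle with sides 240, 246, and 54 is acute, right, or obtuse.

right

Compare the square of the longest side to the sum of squares of the other two: 54² + 240² = 60516 = 246².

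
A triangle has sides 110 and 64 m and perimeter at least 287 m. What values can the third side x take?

Triangle inequality alone gives 46 < x < 174.
The perimeter condition gives x ≥ 287 − 110 − 64 = 113.
Intersecting the two: 113 ≤ x < 174.

113 ≤ x < 174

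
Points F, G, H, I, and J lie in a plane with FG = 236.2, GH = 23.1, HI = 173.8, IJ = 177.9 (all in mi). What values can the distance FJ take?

0 ≤ FJ ≤ 611.0 mi

The maximum is all hops collinear in one direction: 236.2 + 23.1 + 173.8 + 177.9 = 611.0.
The longest hop is 236.2; the others sum to 374.8. Since 236.2 ≤ 374.8, the path can fold back on itself completely, so the minimum distance is 0.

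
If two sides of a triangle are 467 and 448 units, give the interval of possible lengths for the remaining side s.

19 < s < 915 (units)

By the triangle inequality, s must be less than 467 + 448 = 915 and greater than |467 − 448| = 19.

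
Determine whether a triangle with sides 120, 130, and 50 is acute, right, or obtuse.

Compare the square of the longest side to the sum of squares of the other two: 50² + 120² = 16900 = 130².

right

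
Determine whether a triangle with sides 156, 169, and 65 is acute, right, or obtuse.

Compare the square of the longest side to the sum of squares of the other two: 65² + 156² = 28561 = 169².

right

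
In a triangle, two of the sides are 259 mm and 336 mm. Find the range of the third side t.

77 < t < 595

By the triangle inequality, t must be less than 259 + 336 = 595 and greater than |259 − 336| = 77.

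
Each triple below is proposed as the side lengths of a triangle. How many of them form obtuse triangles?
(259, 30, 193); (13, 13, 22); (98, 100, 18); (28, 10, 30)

3

(259,30,193): 30+193 ≤ 259, not a triangle
(13,13,22): 13²+13² = 338 < 484 = 22² → obtuse
(98,100,18): 18²+98² = 9928 < 10000 = 100² → obtuse
(28,10,30): 10²+28² = 884 < 900 = 30² → obtuse
3 of the 4 are obtuse.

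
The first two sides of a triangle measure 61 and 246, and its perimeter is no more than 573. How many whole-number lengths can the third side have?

Triangle inequality: 185 < x < 307. Perimeter ≤ 573 gives x ≤ 573 − 61 − 246 = 266.
So 185 < x ≤ 266; integers 186 through 266: 81 values.

81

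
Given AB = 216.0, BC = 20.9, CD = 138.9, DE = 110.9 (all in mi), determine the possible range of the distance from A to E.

The maximum is all hops collinear in one direction: 216.0 + 20.9 + 138.9 + 110.9 = 486.7.
The longest hop is 216.0; the others sum to 270.7. Since 216.0 ≤ 270.7, the path can fold back on itself completely, so the minimum distance is 0.

0 ≤ AE ≤ 486.7 mi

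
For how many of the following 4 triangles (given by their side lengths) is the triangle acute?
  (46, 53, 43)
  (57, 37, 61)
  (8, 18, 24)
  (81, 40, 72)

3

(46,53,43): 43²+46² = 3965 > 2809 = 53² → acute
(57,37,61): 37²+57² = 4618 > 3721 = 61² → acute
(8,18,24): 8²+18² = 388 < 576 = 24² → obtuse
(81,40,72): 40²+72² = 6784 > 6561 = 81² → acute
3 of the 4 are acute.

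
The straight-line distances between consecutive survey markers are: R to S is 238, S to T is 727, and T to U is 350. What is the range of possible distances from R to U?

139 ≤ RU ≤ 1315

The maximum is all hops collinear in one direction: 238 + 727 + 350 = 1315.
The longest hop is 727; the others sum to 588. Folding the others back against it leaves at least 727 − 588 = 139.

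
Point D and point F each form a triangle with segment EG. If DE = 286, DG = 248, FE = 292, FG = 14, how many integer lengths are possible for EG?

From triangle DEG: 38 < EG < 534.
From triangle FEG: 278 < EG < 306.
Intersection: 278 < EG < 306, so integers 279 through 305: 27 values.

27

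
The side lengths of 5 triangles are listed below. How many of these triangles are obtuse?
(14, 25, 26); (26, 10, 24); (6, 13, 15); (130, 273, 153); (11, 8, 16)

3

(14,25,26): 14²+25² = 821 > 676 = 26² → acute
(26,10,24): 10²+24² = 676 = 26² → right
(6,13,15): 6²+13² = 205 < 225 = 15² → obtuse
(130,273,153): 130²+153² = 40309 < 74529 = 273² → obtuse
(11,8,16): 8²+11² = 185 < 256 = 16² → obtuse
3 of the 5 are obtuse.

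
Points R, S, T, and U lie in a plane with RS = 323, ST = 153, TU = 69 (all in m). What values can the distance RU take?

The maximum is all hops collinear in one direction: 323 + 153 + 69 = 545.
The longest hop is 323; the others sum to 222. Folding the others back against it leaves at least 323 − 222 = 101.

101 ≤ RU ≤ 545 m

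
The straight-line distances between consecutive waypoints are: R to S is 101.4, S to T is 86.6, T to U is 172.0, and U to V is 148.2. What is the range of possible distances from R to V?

The maximum is all hops collinear in one direction: 101.4 + 86.6 + 172.0 + 148.2 = 508.2.
The longest hop is 172.0; the others sum to 336.2. Since 172.0 ≤ 336.2, the path can fold back on itself completely, so the minimum distance is 0.

0 ≤ RV ≤ 508.2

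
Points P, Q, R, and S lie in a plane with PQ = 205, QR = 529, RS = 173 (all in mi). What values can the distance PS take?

The maximum is all hops collinear in one direction: 205 + 529 + 173 = 907.
The longest hop is 529; the others sum to 378. Folding the others back against it leaves at least 529 − 378 = 151.

151 ≤ PS ≤ 907 mi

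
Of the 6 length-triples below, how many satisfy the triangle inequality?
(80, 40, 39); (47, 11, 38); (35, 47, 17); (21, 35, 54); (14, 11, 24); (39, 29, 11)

5

(39,40,80): 39+40 ≤ 80 → not valid
(11,38,47): 11+38 > 47 → valid
(17,35,47): 17+35 > 47 → valid
(21,35,54): 21+35 > 54 → valid
(11,14,24): 11+14 > 24 → valid
(11,29,39): 11+29 > 39 → valid
5 of the 6 triples form a triangle.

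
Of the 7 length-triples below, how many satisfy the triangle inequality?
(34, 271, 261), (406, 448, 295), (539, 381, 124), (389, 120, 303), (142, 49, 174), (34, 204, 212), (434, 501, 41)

5

(34,261,271): 34+261 > 271 → valid
(295,406,448): 295+406 > 448 → valid
(124,381,539): 124+381 ≤ 539 → not valid
(120,303,389): 120+303 > 389 → valid
(49,142,174): 49+142 > 174 → valid
(34,204,212): 34+204 > 212 → valid
(41,434,501): 41+434 ≤ 501 → not valid
5 of the 7 triples form a triangle.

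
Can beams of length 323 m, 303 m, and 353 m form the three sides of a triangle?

Yes

The longest side is 353, and the other two sum to 626.
Since 626 > 353, the triangle inequality holds.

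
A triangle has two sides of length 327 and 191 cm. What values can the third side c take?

By the triangle inequality, c must be less than 327 + 191 = 518 and greater than |327 − 191| = 136.

136 < c < 518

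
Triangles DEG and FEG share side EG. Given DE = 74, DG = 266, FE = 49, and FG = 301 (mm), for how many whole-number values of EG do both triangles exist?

87

From triangle DEG: 192 < EG < 340.
From triangle FEG: 252 < EG < 350.
Intersection: 252 < EG < 340, so integers 253 through 339: 87 values.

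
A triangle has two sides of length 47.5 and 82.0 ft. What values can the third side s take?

By the triangle inequality, s must be less than 47.5 + 82.0 = 129.5 and greater than |47.5 − 82.0| = 34.5.

34.5 < s < 129.5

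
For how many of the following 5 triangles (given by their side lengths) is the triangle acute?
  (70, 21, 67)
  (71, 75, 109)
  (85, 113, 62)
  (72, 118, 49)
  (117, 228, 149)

1

(70,21,67): 21²+67² = 4930 > 4900 = 70² → acute
(71,75,109): 71²+75² = 10666 < 11881 = 109² → obtuse
(85,113,62): 62²+85² = 11069 < 12769 = 113² → obtuse
(72,118,49): 49²+72² = 7585 < 13924 = 118² → obtuse
(117,228,149): 117²+149² = 35890 < 51984 = 228² → obtuse
1 of the 5 is acute.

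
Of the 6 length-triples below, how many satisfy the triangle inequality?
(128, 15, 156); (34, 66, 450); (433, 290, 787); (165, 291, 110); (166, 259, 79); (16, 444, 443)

(15,128,156): 15+128 ≤ 156 → not valid
(34,66,450): 34+66 ≤ 450 → not valid
(290,433,787): 290+433 ≤ 787 → not valid
(110,165,291): 110+165 ≤ 291 → not valid
(79,166,259): 79+166 ≤ 259 → not valid
(16,443,444): 16+443 > 444 → valid
1 of the 6 triples forms a triangle.

1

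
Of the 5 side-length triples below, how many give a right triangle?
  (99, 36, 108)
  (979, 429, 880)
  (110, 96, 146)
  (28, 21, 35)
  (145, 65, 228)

(99,36,108): 36²+99² = 11097 < 11664 = 108² → obtuse
(979,429,880): 429²+880² = 958441 = 979² → right
(110,96,146): 96²+110² = 21316 = 146² → right
(28,21,35): 21²+28² = 1225 = 35² → right
(145,65,228): 65+145 ≤ 228, not a triangle
3 of the 5 are right.

3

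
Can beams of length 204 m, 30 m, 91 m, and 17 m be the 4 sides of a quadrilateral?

No

For a quadrilateral, each side must be shorter than the sum of the others.
Here the longest side is 204, but the remaining 3 sides sum to only 138.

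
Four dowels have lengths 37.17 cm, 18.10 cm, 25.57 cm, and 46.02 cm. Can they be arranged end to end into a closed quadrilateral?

Yes

A quadrilateral exists iff every side is shorter than the sum of the others — equivalently, the longest side is less than the sum of the rest.
Longest side 46.02 < 80.84 (sum of the remaining 3), so yes.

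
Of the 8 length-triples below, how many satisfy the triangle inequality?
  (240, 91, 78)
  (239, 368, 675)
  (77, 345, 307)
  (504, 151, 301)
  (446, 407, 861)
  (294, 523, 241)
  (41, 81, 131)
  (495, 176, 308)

2

(78,91,240): 78+91 ≤ 240 → not valid
(239,368,675): 239+368 ≤ 675 → not valid
(77,307,345): 77+307 > 345 → valid
(151,301,504): 151+301 ≤ 504 → not valid
(407,446,861): 407+446 ≤ 861 → not valid
(241,294,523): 241+294 > 523 → valid
(41,81,131): 41+81 ≤ 131 → not valid
(176,308,495): 176+308 ≤ 495 → not valid
2 of the 8 triples form a triangle.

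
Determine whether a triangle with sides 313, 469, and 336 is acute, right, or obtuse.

Compare the square of the longest side to the sum of squares of the other two: 313² + 336² = 210865 < 219961 = 469².

obtuse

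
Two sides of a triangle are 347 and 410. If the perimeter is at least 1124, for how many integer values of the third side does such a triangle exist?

390

Triangle inequality: 63 < x < 757. Perimeter ≥ 1124 gives x ≥ 1124 − 347 − 410 = 367.
So 367 ≤ x < 757; integers 367 through 756: 390 values.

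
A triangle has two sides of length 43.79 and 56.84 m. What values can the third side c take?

13.05 < c < 100.63 (m)

By the triangle inequality, c must be less than 43.79 + 56.84 = 100.63 and greater than |43.79 − 56.84| = 13.05.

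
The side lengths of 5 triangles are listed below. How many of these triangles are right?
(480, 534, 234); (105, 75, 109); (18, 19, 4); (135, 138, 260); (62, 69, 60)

(480,534,234): 234²+480² = 285156 = 534² → right
(105,75,109): 75²+105² = 16650 > 11881 = 109² → acute
(18,19,4): 4²+18² = 340 < 361 = 19² → obtuse
(135,138,260): 135²+138² = 37269 < 67600 = 260² → obtuse
(62,69,60): 60²+62² = 7444 > 4761 = 69² → acute
1 of the 5 is right.

1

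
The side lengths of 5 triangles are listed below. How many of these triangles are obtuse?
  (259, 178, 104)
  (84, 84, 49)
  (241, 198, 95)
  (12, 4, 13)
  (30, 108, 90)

4

(259,178,104): 104²+178² = 42500 < 67081 = 259² → obtuse
(84,84,49): 49²+84² = 9457 > 7056 = 84² → acute
(241,198,95): 95²+198² = 48229 < 58081 = 241² → obtuse
(12,4,13): 4²+12² = 160 < 169 = 13² → obtuse
(30,108,90): 30²+90² = 9000 < 11664 = 108² → obtuse
4 of the 5 are obtuse.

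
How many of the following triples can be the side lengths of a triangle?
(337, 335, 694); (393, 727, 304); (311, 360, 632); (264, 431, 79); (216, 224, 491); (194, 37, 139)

1

(335,337,694): 335+337 ≤ 694 → not valid
(304,393,727): 304+393 ≤ 727 → not valid
(311,360,632): 311+360 > 632 → valid
(79,264,431): 79+264 ≤ 431 → not valid
(216,224,491): 216+224 ≤ 491 → not valid
(37,139,194): 37+139 ≤ 194 → not valid
1 of the 6 triples forms a triangle.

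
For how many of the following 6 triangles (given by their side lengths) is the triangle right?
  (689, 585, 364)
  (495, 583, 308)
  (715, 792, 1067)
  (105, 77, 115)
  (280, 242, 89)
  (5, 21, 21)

3

(689,585,364): 364²+585² = 474721 = 689² → right
(495,583,308): 308²+495² = 339889 = 583² → right
(715,792,1067): 715²+792² = 1138489 = 1067² → right
(105,77,115): 77²+105² = 16954 > 13225 = 115² → acute
(280,242,89): 89²+242² = 66485 < 78400 = 280² → obtuse
(5,21,21): 5²+21² = 466 > 441 = 21² → acute
3 of the 6 are right.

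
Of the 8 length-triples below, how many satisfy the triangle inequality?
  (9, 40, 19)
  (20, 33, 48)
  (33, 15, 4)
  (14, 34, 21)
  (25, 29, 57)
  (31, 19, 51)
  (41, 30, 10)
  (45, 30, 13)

(9,19,40): 9+19 ≤ 40 → not valid
(20,33,48): 20+33 > 48 → valid
(4,15,33): 4+15 ≤ 33 → not valid
(14,21,34): 14+21 > 34 → valid
(25,29,57): 25+29 ≤ 57 → not valid
(19,31,51): 19+31 ≤ 51 → not valid
(10,30,41): 10+30 ≤ 41 → not valid
(13,30,45): 13+30 ≤ 45 → not valid
2 of the 8 triples form a triangle.

2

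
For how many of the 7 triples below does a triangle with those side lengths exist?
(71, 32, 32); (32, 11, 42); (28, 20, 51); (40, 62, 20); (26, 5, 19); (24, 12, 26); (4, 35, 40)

2

(32,32,71): 32+32 ≤ 71 → not valid
(11,32,42): 11+32 > 42 → valid
(20,28,51): 20+28 ≤ 51 → not valid
(20,40,62): 20+40 ≤ 62 → not valid
(5,19,26): 5+19 ≤ 26 → not valid
(12,24,26): 12+24 > 26 → valid
(4,35,40): 4+35 ≤ 40 → not valid
2 of the 7 triples form a triangle.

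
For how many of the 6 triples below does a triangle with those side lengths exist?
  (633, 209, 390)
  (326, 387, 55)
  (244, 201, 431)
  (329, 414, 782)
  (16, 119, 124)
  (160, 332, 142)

2

(209,390,633): 209+390 ≤ 633 → not valid
(55,326,387): 55+326 ≤ 387 → not valid
(201,244,431): 201+244 > 431 → valid
(329,414,782): 329+414 ≤ 782 → not valid
(16,119,124): 16+119 > 124 → valid
(142,160,332): 142+160 ≤ 332 → not valid
2 of the 6 triples form a triangle.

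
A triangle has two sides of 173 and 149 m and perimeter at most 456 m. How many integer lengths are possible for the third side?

Triangle inequality: 24 < x < 322. Perimeter ≤ 456 gives x ≤ 456 − 173 − 149 = 134.
So 24 < x ≤ 134; integers 25 through 134: 110 values.

110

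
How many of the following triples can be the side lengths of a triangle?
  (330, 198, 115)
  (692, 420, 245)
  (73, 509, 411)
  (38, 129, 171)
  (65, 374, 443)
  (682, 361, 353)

1

(115,198,330): 115+198 ≤ 330 → not valid
(245,420,692): 245+420 ≤ 692 → not valid
(73,411,509): 73+411 ≤ 509 → not valid
(38,129,171): 38+129 ≤ 171 → not valid
(65,374,443): 65+374 ≤ 443 → not valid
(353,361,682): 353+361 > 682 → valid
1 of the 6 triples forms a triangle.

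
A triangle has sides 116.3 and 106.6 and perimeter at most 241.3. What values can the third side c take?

9.7 < c ≤ 18.4

Triangle inequality alone gives 9.7 < c < 222.9.
The perimeter condition gives c ≤ 241.3 − 116.3 − 106.6 = 18.4.
Intersecting the two: 9.7 < c ≤ 18.4.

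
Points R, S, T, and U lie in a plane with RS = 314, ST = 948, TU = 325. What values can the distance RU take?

309 ≤ RU ≤ 1587

The maximum is all hops collinear in one direction: 314 + 948 + 325 = 1587.
The longest hop is 948; the others sum to 639. Folding the others back against it leaves at least 948 − 639 = 309.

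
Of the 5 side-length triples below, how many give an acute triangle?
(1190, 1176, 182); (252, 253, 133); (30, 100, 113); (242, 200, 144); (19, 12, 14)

(1190,1176,182): 182²+1176² = 1416100 = 1190² → right
(252,253,133): 133²+252² = 81193 > 64009 = 253² → acute
(30,100,113): 30²+100² = 10900 < 12769 = 113² → obtuse
(242,200,144): 144²+200² = 60736 > 58564 = 242² → acute
(19,12,14): 12²+14² = 340 < 361 = 19² → obtuse
2 of the 5 are acute.

2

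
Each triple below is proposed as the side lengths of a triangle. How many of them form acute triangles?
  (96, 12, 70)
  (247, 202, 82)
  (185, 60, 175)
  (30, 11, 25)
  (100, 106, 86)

(96,12,70): 12+70 ≤ 96, not a triangle
(247,202,82): 82²+202² = 47528 < 61009 = 247² → obtuse
(185,60,175): 60²+175² = 34225 = 185² → right
(30,11,25): 11²+25² = 746 < 900 = 30² → obtuse
(100,106,86): 86²+100² = 17396 > 11236 = 106² → acute
1 of the 5 is acute.

1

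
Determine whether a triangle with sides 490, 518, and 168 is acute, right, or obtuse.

right

Compare the square of the longest side to the sum of squares of the other two: 168² + 490² = 268324 = 518².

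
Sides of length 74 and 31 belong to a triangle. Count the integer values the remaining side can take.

61

The third side lies in the open interval (43, 105).
Integers from 44 to 104 inclusive: 104 − 44 + 1 = 61.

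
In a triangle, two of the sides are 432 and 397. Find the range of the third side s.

By the triangle inequality, s must be less than 432 + 397 = 829 and greater than |432 − 397| = 35.

35 < s < 829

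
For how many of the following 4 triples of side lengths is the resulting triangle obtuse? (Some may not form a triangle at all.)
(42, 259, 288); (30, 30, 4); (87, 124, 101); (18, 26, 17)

(42,259,288): 42²+259² = 68845 < 82944 = 288² → obtuse
(30,30,4): 4²+30² = 916 > 900 = 30² → acute
(87,124,101): 87²+101² = 17770 > 15376 = 124² → acute
(18,26,17): 17²+18² = 613 < 676 = 26² → obtuse
2 of the 4 are obtuse.

2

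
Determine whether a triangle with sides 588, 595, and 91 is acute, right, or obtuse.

Compare the square of the longest side to the sum of squares of the other two: 91² + 588² = 354025 = 595².

right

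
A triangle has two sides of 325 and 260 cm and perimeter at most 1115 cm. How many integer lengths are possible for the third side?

465

Triangle inequality: 65 < x < 585. Perimeter ≤ 1115 gives x ≤ 1115 − 325 − 260 = 530.
So 65 < x ≤ 530; integers 66 through 530: 465 values.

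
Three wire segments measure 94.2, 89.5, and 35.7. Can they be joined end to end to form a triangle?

Yes

The longest side is 94.2, and the other two sum to 125.2.
Since 125.2 > 94.2, the triangle inequality holds.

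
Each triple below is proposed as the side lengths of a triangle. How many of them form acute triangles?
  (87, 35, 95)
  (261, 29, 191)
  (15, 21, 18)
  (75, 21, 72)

(87,35,95): 35²+87² = 8794 < 9025 = 95² → obtuse
(261,29,191): 29+191 ≤ 261, not a triangle
(15,21,18): 15²+18² = 549 > 441 = 21² → acute
(75,21,72): 21²+72² = 5625 = 75² → right
1 of the 4 is acute.

1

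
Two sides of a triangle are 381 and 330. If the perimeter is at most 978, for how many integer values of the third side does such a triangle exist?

216

Triangle inequality: 51 < x < 711. Perimeter ≤ 978 gives x ≤ 978 − 381 − 330 = 267.
So 51 < x ≤ 267; integers 52 through 267: 216 values.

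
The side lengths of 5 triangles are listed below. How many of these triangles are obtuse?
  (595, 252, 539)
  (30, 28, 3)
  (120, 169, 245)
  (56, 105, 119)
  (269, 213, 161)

3

(595,252,539): 252²+539² = 354025 = 595² → right
(30,28,3): 3²+28² = 793 < 900 = 30² → obtuse
(120,169,245): 120²+169² = 42961 < 60025 = 245² → obtuse
(56,105,119): 56²+105² = 14161 = 119² → right
(269,213,161): 161²+213² = 71290 < 72361 = 269² → obtuse
3 of the 5 are obtuse.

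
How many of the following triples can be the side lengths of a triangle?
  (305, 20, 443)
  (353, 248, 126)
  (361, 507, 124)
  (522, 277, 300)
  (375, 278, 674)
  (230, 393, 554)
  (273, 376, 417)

(20,305,443): 20+305 ≤ 443 → not valid
(126,248,353): 126+248 > 353 → valid
(124,361,507): 124+361 ≤ 507 → not valid
(277,300,522): 277+300 > 522 → valid
(278,375,674): 278+375 ≤ 674 → not valid
(230,393,554): 230+393 > 554 → valid
(273,376,417): 273+376 > 417 → valid
4 of the 7 triples form a triangle.

4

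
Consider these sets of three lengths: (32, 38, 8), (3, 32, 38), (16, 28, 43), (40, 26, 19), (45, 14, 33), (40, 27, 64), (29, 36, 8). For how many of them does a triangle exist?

(8,32,38): 8+32 > 38 → valid
(3,32,38): 3+32 ≤ 38 → not valid
(16,28,43): 16+28 > 43 → valid
(19,26,40): 19+26 > 40 → valid
(14,33,45): 14+33 > 45 → valid
(27,40,64): 27+40 > 64 → valid
(8,29,36): 8+29 > 36 → valid
6 of the 7 triples form a triangle.

6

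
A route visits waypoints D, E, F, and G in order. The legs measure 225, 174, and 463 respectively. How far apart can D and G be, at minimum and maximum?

The maximum is all hops collinear in one direction: 225 + 174 + 463 = 862.
The longest hop is 463; the others sum to 399. Folding the others back against it leaves at least 463 − 399 = 64.

64 ≤ DG ≤ 862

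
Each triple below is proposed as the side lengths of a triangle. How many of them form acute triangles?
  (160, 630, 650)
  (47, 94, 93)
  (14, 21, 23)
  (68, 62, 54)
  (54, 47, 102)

(160,630,650): 160²+630² = 422500 = 650² → right
(47,94,93): 47²+93² = 10858 > 8836 = 94² → acute
(14,21,23): 14²+21² = 637 > 529 = 23² → acute
(68,62,54): 54²+62² = 6760 > 4624 = 68² → acute
(54,47,102): 47+54 ≤ 102, not a triangle
3 of the 5 are acute.

3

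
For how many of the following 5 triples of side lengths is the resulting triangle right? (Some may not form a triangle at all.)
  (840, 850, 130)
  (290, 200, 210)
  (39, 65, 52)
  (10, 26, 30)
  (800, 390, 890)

4

(840,850,130): 130²+840² = 722500 = 850² → right
(290,200,210): 200²+210² = 84100 = 290² → right
(39,65,52): 39²+52² = 4225 = 65² → right
(10,26,30): 10²+26² = 776 < 900 = 30² → obtuse
(800,390,890): 390²+800² = 792100 = 890² → right
4 of the 5 are right.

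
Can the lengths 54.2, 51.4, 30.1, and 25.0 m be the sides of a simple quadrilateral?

A quadrilateral exists iff every side is shorter than the sum of the others — equivalently, the longest side is less than the sum of the rest.
Longest side 54.2 < 106.5 (sum of the remaining 3), so yes.

Yes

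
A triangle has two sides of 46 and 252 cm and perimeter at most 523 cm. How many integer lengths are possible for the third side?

Triangle inequality: 206 < x < 298. Perimeter ≤ 523 gives x ≤ 523 − 46 − 252 = 225.
So 206 < x ≤ 225; integers 207 through 225: 19 values.

19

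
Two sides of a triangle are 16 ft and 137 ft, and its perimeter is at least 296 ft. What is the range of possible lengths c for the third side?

143 ≤ c < 153

Triangle inequality alone gives 121 < c < 153.
The perimeter condition gives c ≥ 296 − 16 − 137 = 143.
Intersecting the two: 143 ≤ c < 153.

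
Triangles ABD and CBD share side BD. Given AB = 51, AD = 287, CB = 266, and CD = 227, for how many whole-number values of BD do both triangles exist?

From triangle ABD: 236 < BD < 338.
From triangle CBD: 39 < BD < 493.
Intersection: 236 < BD < 338, so integers 237 through 337: 101 values.

101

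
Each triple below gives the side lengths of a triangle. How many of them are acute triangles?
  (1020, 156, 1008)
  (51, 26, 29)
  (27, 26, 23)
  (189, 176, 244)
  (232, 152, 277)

3

(1020,156,1008): 156²+1008² = 1040400 = 1020² → right
(51,26,29): 26²+29² = 1517 < 2601 = 51² → obtuse
(27,26,23): 23²+26² = 1205 > 729 = 27² → acute
(189,176,244): 176²+189² = 66697 > 59536 = 244² → acute
(232,152,277): 152²+232² = 76928 > 76729 = 277² → acute
3 of the 5 are acute.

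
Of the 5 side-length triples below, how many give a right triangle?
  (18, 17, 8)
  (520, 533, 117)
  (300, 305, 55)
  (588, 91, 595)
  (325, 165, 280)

4

(18,17,8): 8²+17² = 353 > 324 = 18² → acute
(520,533,117): 117²+520² = 284089 = 533² → right
(300,305,55): 55²+300² = 93025 = 305² → right
(588,91,595): 91²+588² = 354025 = 595² → right
(325,165,280): 165²+280² = 105625 = 325² → right
4 of the 5 are right.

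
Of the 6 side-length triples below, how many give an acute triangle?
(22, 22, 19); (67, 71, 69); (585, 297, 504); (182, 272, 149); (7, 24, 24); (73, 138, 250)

3

(22,22,19): 19²+22² = 845 > 484 = 22² → acute
(67,71,69): 67²+69² = 9250 > 5041 = 71² → acute
(585,297,504): 297²+504² = 342225 = 585² → right
(182,272,149): 149²+182² = 55325 < 73984 = 272² → obtuse
(7,24,24): 7²+24² = 625 > 576 = 24² → acute
(73,138,250): 73+138 ≤ 250, not a triangle
3 of the 6 are acute.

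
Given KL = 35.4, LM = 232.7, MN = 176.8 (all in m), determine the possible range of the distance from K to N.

The maximum is all hops collinear in one direction: 35.4 + 232.7 + 176.8 = 444.9.
The longest hop is 232.7; the others sum to 212.2. Folding the others back against it leaves at least 232.7 − 212.2 = 20.5.

20.5 ≤ KN ≤ 444.9 m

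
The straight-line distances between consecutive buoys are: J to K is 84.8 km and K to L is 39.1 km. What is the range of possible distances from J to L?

45.7 ≤ JL ≤ 123.9 km

By the triangle inequality, |84.8 − 39.1| ≤ JL ≤ 84.8 + 39.1.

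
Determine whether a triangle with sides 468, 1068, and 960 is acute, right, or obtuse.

right

Compare the square of the longest side to the sum of squares of the other two: 468² + 960² = 1140624 = 1068².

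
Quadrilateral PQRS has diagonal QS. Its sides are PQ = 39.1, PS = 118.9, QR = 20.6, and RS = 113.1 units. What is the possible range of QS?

92.5 < QS < 133.7

From triangle PQS: |39.1 − 118.9| < QS < 39.1 + 118.9, i.e. 79.8 < QS < 158.0.
From triangle RQS: 92.5 < QS < 133.7.
Both must hold, so QS lies in the intersection.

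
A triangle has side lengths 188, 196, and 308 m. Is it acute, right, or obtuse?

Compare the square of the longest side to the sum of squares of the other two: 188² + 196² = 73760 < 94864 = 308².

obtuse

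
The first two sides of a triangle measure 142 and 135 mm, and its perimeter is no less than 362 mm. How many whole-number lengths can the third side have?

Triangle inequality: 7 < x < 277. Perimeter ≥ 362 gives x ≥ 362 − 142 − 135 = 85.
So 85 ≤ x < 277; integers 85 through 276: 192 values.

192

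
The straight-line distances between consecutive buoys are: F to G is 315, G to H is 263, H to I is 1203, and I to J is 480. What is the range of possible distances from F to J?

The maximum is all hops collinear in one direction: 315 + 263 + 1203 + 480 = 2261.
The longest hop is 1203; the others sum to 1058. Folding the others back against it leaves at least 1203 − 1058 = 145.

145 ≤ FJ ≤ 2261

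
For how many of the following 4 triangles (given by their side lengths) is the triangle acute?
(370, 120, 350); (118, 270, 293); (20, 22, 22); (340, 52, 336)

(370,120,350): 120²+350² = 136900 = 370² → right
(118,270,293): 118²+270² = 86824 > 85849 = 293² → acute
(20,22,22): 20²+22² = 884 > 484 = 22² → acute
(340,52,336): 52²+336² = 115600 = 340² → right
2 of the 4 are acute.

2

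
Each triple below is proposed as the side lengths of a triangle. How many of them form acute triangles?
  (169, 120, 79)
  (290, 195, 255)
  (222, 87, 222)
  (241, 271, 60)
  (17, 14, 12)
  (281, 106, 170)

(169,120,79): 79²+120² = 20641 < 28561 = 169² → obtuse
(290,195,255): 195²+255² = 103050 > 84100 = 290² → acute
(222,87,222): 87²+222² = 56853 > 49284 = 222² → acute
(241,271,60): 60²+241² = 61681 < 73441 = 271² → obtuse
(17,14,12): 12²+14² = 340 > 289 = 17² → acute
(281,106,170): 106+170 ≤ 281, not a triangle
3 of the 6 are acute.

3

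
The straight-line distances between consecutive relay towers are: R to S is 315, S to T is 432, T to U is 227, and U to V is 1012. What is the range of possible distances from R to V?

The maximum is all hops collinear in one direction: 315 + 432 + 227 + 1012 = 1986.
The longest hop is 1012; the others sum to 974. Folding the others back against it leaves at least 1012 − 974 = 38.

38 ≤ RV ≤ 1986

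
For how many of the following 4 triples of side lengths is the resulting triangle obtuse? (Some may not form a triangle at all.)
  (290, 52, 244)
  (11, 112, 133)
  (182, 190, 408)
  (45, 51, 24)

(290,52,244): 52²+244² = 62240 < 84100 = 290² → obtuse
(11,112,133): 11+112 ≤ 133, not a triangle
(182,190,408): 182+190 ≤ 408, not a triangle
(45,51,24): 24²+45² = 2601 = 51² → right
1 of the 4 is obtuse.

1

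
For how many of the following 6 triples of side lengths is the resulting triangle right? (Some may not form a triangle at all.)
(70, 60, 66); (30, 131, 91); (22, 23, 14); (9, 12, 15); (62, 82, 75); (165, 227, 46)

(70,60,66): 60²+66² = 7956 > 4900 = 70² → acute
(30,131,91): 30+91 ≤ 131, not a triangle
(22,23,14): 14²+22² = 680 > 529 = 23² → acute
(9,12,15): 9²+12² = 225 = 15² → right
(62,82,75): 62²+75² = 9469 > 6724 = 82² → acute
(165,227,46): 46+165 ≤ 227, not a triangle
1 of the 6 is right.

1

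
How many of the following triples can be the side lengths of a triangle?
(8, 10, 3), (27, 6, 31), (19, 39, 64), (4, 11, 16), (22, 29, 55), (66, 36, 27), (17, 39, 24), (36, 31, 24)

4

(3,8,10): 3+8 > 10 → valid
(6,27,31): 6+27 > 31 → valid
(19,39,64): 19+39 ≤ 64 → not valid
(4,11,16): 4+11 ≤ 16 → not valid
(22,29,55): 22+29 ≤ 55 → not valid
(27,36,66): 27+36 ≤ 66 → not valid
(17,24,39): 17+24 > 39 → valid
(24,31,36): 24+31 > 36 → valid
4 of the 8 triples form a triangle.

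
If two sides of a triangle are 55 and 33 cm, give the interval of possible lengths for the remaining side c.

By the triangle inequality, c must be less than 55 + 33 = 88 and greater than |55 − 33| = 22.

22 < c < 88 (cm)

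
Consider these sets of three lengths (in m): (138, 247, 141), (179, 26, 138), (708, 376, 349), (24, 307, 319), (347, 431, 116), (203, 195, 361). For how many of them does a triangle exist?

(138,141,247): 138+141 > 247 → valid
(26,138,179): 26+138 ≤ 179 → not valid
(349,376,708): 349+376 > 708 → valid
(24,307,319): 24+307 > 319 → valid
(116,347,431): 116+347 > 431 → valid
(195,203,361): 195+203 > 361 → valid
5 of the 6 triples form a triangle.

5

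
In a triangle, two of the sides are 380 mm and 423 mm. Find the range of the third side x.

43 < x < 803

By the triangle inequality, x must be less than 380 + 423 = 803 and greater than |380 − 423| = 43.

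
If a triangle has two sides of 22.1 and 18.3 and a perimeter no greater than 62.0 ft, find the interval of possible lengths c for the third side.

Triangle inequality alone gives 3.8 < c < 40.4.
The perimeter condition gives c ≤ 62.0 − 22.1 − 18.3 = 21.6.
Intersecting the two: 3.8 < c ≤ 21.6.

3.8 < c ≤ 21.6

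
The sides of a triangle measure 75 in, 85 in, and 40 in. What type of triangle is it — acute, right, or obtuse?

Compare the square of the longest side to the sum of squares of the other two: 40² + 75² = 7225 = 85².

right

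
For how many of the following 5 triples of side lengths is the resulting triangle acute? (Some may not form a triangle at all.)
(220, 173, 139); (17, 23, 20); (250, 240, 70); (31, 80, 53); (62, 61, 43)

(220,173,139): 139²+173² = 49250 > 48400 = 220² → acute
(17,23,20): 17²+20² = 689 > 529 = 23² → acute
(250,240,70): 70²+240² = 62500 = 250² → right
(31,80,53): 31²+53² = 3770 < 6400 = 80² → obtuse
(62,61,43): 43²+61² = 5570 > 3844 = 62² → acute
3 of the 5 are acute.

3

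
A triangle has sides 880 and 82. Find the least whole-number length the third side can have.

799

The third side must be strictly greater than |880 − 82| = 798.
The smallest integer above 798 is 799.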